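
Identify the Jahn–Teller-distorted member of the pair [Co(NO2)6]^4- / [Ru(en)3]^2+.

[Co(NO2)6]^4-: Each nitro (N-bound nitrite) is −1; balancing the −4 overall charge requires Co(II). Co sits in group 9, so the d-electron count is 9 − 2 = 7. Nitro (N-bound nitrite) is a strong-field ligand (high in the spectrochemical series) for a first-row metal, so the complex is low-spin. The t₂g⁶e_g¹ (low-spin) configuration has an unevenly filled e_g set; the Jahn–Teller theorem predicts a tetragonal distortion (typically axial elongation) to lift the degeneracy.
[Ru(en)3]^2+: Ethylenediamine is neutral; balancing the +2 overall charge requires Ru(II). Ruthenium is a group-8 element; Ru(II) is therefore d⁶. A 4d ion has a large Δₒ and is invariably low-spin. The d⁶ configuration leaves the e_g set evenly filled (or empty) — no strong Jahn–Teller driving force.

[Co(NO2)6]^4-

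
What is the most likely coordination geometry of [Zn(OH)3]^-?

Ligand charges: each hydroxide is −1. With an overall charge of −1 the zinc centre must be in the +2 oxidation state.
Group 12 minus oxidation state 2 gives a d¹⁰ configuration.
With 3 monodentate ligands the coordination number is 3.
Three ligands around a d¹⁰ centre minimise repulsion in a trigonal-planar arrangement.

trigonal planar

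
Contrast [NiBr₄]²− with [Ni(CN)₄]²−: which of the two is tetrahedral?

For [NiBr₄]²−: Summing ligand charges against the −2 overall charge gives an oxidation state of +2 for nickel. Group 10 minus oxidation state 2 gives a d⁸ configuration. Bromide is a weak-field ligand. With weak-field ligands the CFSE gain from square planar is small, so a 3d d⁸ ion takes the sterically preferred tetrahedral geometry. → tetrahedral.
For [Ni(CN)₄]²−: Ligand charges: each cyanide is −1. With an overall charge of −2 the nickel centre must be in the +2 oxidation state. Group 10 minus oxidation state 2 gives a d⁸ configuration. Cyanide is a strong-field ligand (high in the spectrochemical series). A 3d d⁸ ion with strong-field ligands gains enough CFSE to favour square planar over tetrahedral. → square planar.

[NiBr₄]²−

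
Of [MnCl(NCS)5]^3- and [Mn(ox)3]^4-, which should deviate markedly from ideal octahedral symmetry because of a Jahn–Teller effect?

[MnCl(NCS)5]^3-: Summing ligand charges against the −3 overall charge gives an oxidation state of +3 for manganese. Manganese is a group-7 element; Mn(III) is therefore d⁴. Chloride and isothiocyanate are weak-field ligands for a first-row metal, so the complex is high-spin. The t₂g³e_g¹ (high-spin) configuration has an unevenly filled e_g set; the Jahn–Teller theorem predicts a tetragonal distortion (typically axial elongation) to lift the degeneracy.
[Mn(ox)3]^4-: Ligand charges: each oxalate is −2. With an overall charge of −4 the manganese centre must be in the +2 oxidation state. Mn sits in group 7, so the d-electron count is 7 − 2 = 5. Oxalate is a weak-field ligand for a first-row metal, so the complex is high-spin. The d⁵ configuration leaves the e_g set evenly filled (or empty) — no strong Jahn–Teller driving force.

[MnCl(NCS)5]^3-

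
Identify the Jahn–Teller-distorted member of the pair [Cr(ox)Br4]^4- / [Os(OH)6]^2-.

[Cr(ox)Br4]^4-: Summing ligand charges against the −4 overall charge gives an oxidation state of +2 for chromium. Group 6 minus oxidation state 2 gives a d⁴ configuration. Bromide and oxalate are weak-field ligands for a first-row metal, so the complex is high-spin. The t₂g³e_g¹ (high-spin) configuration has an unevenly filled e_g set; the Jahn–Teller theorem predicts a tetragonal distortion (typically axial elongation) to lift the degeneracy.
[Os(OH)6]^2-: Summing ligand charges against the −2 overall charge gives an oxidation state of +4 for osmium. Group 8 minus oxidation state 4 gives a d⁴ configuration. A 5d ion has a large Δₒ and is invariably low-spin. The d⁴ configuration leaves the e_g set evenly filled (or empty) — no strong Jahn–Teller driving force.

[Cr(ox)Br4]^4-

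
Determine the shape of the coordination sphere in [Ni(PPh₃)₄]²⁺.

square planar

Summing ligand charges against the +2 overall charge gives an oxidation state of +2 for nickel.
Nickel is a group-10 element; Ni(II) is therefore d⁸.
With 4 monodentate ligands the coordination number is 4.
Triphenylphosphine is a strong-field ligand (high in the spectrochemical series).
A 3d d⁸ ion with strong-field ligands gains enough CFSE to favour square planar over tetrahedral.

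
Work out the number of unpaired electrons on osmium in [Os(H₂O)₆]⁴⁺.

2

Summing ligand charges against the +4 overall charge gives an oxidation state of +4 for osmium.
Group 8 minus oxidation state 4 gives a d⁴ configuration.
The spin state decides the count: a 5d ion has a large Δₒ and is invariably low-spin.
An octahedral low-spin d⁴ ion is t₂g⁴e_g⁰, giving 2 unpaired electrons.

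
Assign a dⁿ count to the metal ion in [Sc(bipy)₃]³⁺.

Summing ligand charges against the +3 overall charge gives an oxidation state of +3 for scandium.
Sc sits in group 3, so the d-electron count is 3 − 3 = 0.

d0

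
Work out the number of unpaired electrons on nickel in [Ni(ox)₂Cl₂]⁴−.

2 unpaired electrons

Ligand charges: each oxalate is −2; each chloride is −1. With an overall charge of −4 the nickel centre must be in the +2 oxidation state.
Group 10 minus oxidation state 2 gives a d⁸ configuration.
Counting donor atoms: 2×oxalate (bidentate) → 4 donors; 2×chloride (monodentate) → 2 donors. Coordination number = 6.
In an octahedral field the d⁸ configuration is t₂g⁶e_g² (only one arrangement possible), giving 2 unpaired electrons.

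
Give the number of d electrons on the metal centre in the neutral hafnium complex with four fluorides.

d⁰

Ligand charges: each fluoride is −1. With an overall charge of 0 the hafnium centre must be in the +4 oxidation state.
Hafnium is a group-4 element; Hf(IV) is therefore d⁰.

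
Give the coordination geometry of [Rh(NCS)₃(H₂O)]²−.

square planar

Ligand charges: each isothiocyanate is −1; water is neutral. With an overall charge of −2 the rhodium centre must be in the +1 oxidation state.
Group 9 minus oxidation state 1 gives a d⁸ configuration.
With 4 monodentate ligands the coordination number is 4.
A 4d d⁸ ion has a large crystal-field splitting; square planar leaves the high-energy d_{x²−y²} orbital empty and maximises CFSE.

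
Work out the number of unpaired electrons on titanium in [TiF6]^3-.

Each fluoride is −1; balancing the −3 overall charge requires Ti(III).
Titanium is a group-4 element; Ti(III) is therefore d¹.
In an octahedral field the d¹ configuration is t₂g¹e_g⁰ (only one arrangement possible), giving 1 unpaired electron.

1 unpaired electron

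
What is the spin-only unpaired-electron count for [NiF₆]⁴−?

Summing ligand charges against the −4 overall charge gives an oxidation state of +2 for nickel.
Nickel is a group-10 element; Ni(II) is therefore d⁸.
In an octahedral field the d⁸ configuration is t₂g⁶e_g² (only one arrangement possible), giving 2 unpaired electrons.

2 unpaired electrons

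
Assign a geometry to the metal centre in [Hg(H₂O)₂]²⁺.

linear

Ligand charges: water is neutral. With an overall charge of +2 the mercury centre must be in the +2 oxidation state.
Mercury is a group-12 element; Hg(II) is therefore d¹⁰.
With 2 monodentate ligands the coordination number is 2.
A d¹⁰ ion with only two ligands adopts a linear arrangement (sp hybridisation; no CFSE preference).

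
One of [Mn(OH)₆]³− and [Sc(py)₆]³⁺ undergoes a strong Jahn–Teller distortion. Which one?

[Mn(OH)₆]³−

[Mn(OH)₆]³−: Ligand charges: each hydroxide is −1. With an overall charge of −3 the manganese centre must be in the +3 oxidation state. Manganese is a group-7 element; Mn(III) is therefore d⁴. Hydroxide is a weak-field ligand for a first-row metal, so the complex is high-spin. The t₂g³e_g¹ (high-spin) configuration has an unevenly filled e_g set; the Jahn–Teller theorem predicts a tetragonal distortion (typically axial elongation) to lift the degeneracy.
[Sc(py)₆]³⁺: Pyridine is neutral; balancing the +3 overall charge requires Sc(III). Group 3 minus oxidation state 3 gives a d⁰ configuration. The d⁰ configuration leaves the e_g set evenly filled (or empty) — no strong Jahn–Teller driving force.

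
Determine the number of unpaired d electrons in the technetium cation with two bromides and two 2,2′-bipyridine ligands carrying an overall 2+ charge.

Each bromide is −1; 2,2′-bipyridine is neutral; balancing the +2 overall charge requires Tc(IV).
Tc sits in group 7, so the d-electron count is 7 − 4 = 3.
Counting donor atoms: 2×bromide (monodentate) → 2 donors; 2×2,2′-bipyridine (bidentate) → 4 donors. Coordination number = 6.
In an octahedral field the d³ configuration is t₂g³e_g⁰ (only one arrangement possible), giving 3 unpaired electrons.

3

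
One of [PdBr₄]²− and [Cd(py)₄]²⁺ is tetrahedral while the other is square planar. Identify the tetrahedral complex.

For [PdBr₄]²−: Each bromide is −1; balancing the −2 overall charge requires Pd(II). Group 10 minus oxidation state 2 gives a d⁸ configuration. A 4d d⁸ ion has a large crystal-field splitting; square planar leaves the high-energy d_{x²−y²} orbital empty and maximises CFSE. → square planar.
For [Cd(py)₄]²⁺: Ligand charges: pyridine is neutral. With an overall charge of +2 the cadmium centre must be in the +2 oxidation state. Group 12 minus oxidation state 2 gives a d¹⁰ configuration. A d¹⁰ ion has no crystal-field stabilisation preference between square planar and tetrahedral, so four ligands adopt the sterically favoured tetrahedral geometry. → tetrahedral.

[Cd(py)₄]²⁺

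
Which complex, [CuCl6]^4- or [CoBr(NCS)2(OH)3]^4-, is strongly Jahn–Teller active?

[CuCl6]^4-: Ligand charges: each chloride is −1. With an overall charge of −4 the copper centre must be in the +2 oxidation state. Copper is a group-11 element; Cu(II) is therefore d⁹. The t₂g⁶e_g³ configuration has an unevenly filled e_g set; the Jahn–Teller theorem predicts a tetragonal distortion (typically axial elongation) to lift the degeneracy.
[CoBr(NCS)2(OH)3]^4-: Each bromide is −1; each isothiocyanate is −1; each hydroxide is −1; balancing the −4 overall charge requires Co(II). Co sits in group 9, so the d-electron count is 9 − 2 = 7. Bromide, hydroxide, and isothiocyanate are weak-field ligands for a first-row metal, so the complex is high-spin. The d⁷ configuration leaves the e_g set evenly filled (or empty) — no strong Jahn–Teller driving force.

[CuCl6]^4-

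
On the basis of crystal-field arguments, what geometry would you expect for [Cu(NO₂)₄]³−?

tetrahedral

Ligand charges: each nitro (N-bound nitrite) is −1. With an overall charge of −3 the copper centre must be in the +1 oxidation state.
Group 11 minus oxidation state 1 gives a d¹⁰ configuration.
Coordination number: 4.
A d¹⁰ ion has no crystal-field stabilisation preference between square planar and tetrahedral, so four ligands adopt the sterically favoured tetrahedral geometry.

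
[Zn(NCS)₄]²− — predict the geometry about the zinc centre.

tetrahedral

Summing ligand charges against the −2 overall charge gives an oxidation state of +2 for zinc.
Zinc is a group-12 element; Zn(II) is therefore d¹⁰.
Coordination number: 4.
A d¹⁰ ion has no crystal-field stabilisation preference between square planar and tetrahedral, so four ligands adopt the sterically favoured tetrahedral geometry.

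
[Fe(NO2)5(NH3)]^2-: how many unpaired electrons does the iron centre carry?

1

Summing ligand charges against the −2 overall charge gives an oxidation state of +3 for iron.
Iron is a group-8 element; Fe(III) is therefore d⁵.
The spin state decides the count: Nitro (N-bound nitrite) is a strong-field ligand (high in the spectrochemical series) for a first-row metal, so the complex is low-spin.
An octahedral low-spin d⁵ ion is t₂g⁵e_g⁰, giving 1 unpaired electron.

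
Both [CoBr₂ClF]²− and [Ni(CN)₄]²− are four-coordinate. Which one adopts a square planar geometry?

For [CoBr₂ClF]²−: Ligand charges: each bromide is −1; each chloride is −1; each fluoride is −1. With an overall charge of −2 the cobalt centre must be in the +2 oxidation state. Co sits in group 9, so the d-electron count is 9 − 2 = 7. For a high-spin 3d d⁷ ion with weak-field ligands the small Δₜ gives little square-planar CFSE advantage, so four ligands adopt the sterically favoured tetrahedral geometry. → tetrahedral.
For [Ni(CN)₄]²−: Each cyanide is −1; balancing the −2 overall charge requires Ni(II). Group 10 minus oxidation state 2 gives a d⁸ configuration. Cyanide is a strong-field ligand (high in the spectrochemical series). A 3d d⁸ ion with strong-field ligands gains enough CFSE to favour square planar over tetrahedral. → square planar.

[Ni(CN)₄]²−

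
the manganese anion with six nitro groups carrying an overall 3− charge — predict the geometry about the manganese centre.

Summing ligand charges against the −3 overall charge gives an oxidation state of +3 for manganese.
Manganese is a group-7 element; Mn(III) is therefore d⁴.
Coordination number: 6.
Six donors around a single metal centre give an octahedral coordination sphere.

octahedral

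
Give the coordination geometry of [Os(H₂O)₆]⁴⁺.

Summing ligand charges against the +4 overall charge gives an oxidation state of +4 for osmium.
Os sits in group 8, so the d-electron count is 8 − 4 = 4.
With 6 monodentate ligands the coordination number is 6.
Six donors around a single metal centre give an octahedral coordination sphere.

octahedral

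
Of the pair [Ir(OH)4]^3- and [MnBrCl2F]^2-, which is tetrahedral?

For [Ir(OH)4]^3-: Summing ligand charges against the −3 overall charge gives an oxidation state of +1 for iridium. Ir sits in group 9, so the d-electron count is 9 − 1 = 8. A 5d d⁸ ion has a large crystal-field splitting; square planar leaves the high-energy d_{x²−y²} orbital empty and maximises CFSE. → square planar.
For [MnBrCl2F]^2-: Summing ligand charges against the −2 overall charge gives an oxidation state of +2 for manganese. Mn sits in group 7, so the d-electron count is 7 − 2 = 5. A high-spin d⁵ ion has zero CFSE in either geometry, so four ligands adopt the sterically favoured tetrahedral geometry. → tetrahedral.

[MnBrCl2F]^2-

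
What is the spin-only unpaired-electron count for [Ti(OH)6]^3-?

Ligand charges: each hydroxide is −1. With an overall charge of −3 the titanium centre must be in the +3 oxidation state.
Ti sits in group 4, so the d-electron count is 4 − 3 = 1.
In an octahedral field the d¹ configuration is t₂g¹e_g⁰ (only one arrangement possible), giving 1 unpaired electron.

1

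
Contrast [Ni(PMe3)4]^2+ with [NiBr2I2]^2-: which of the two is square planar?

[Ni(PMe3)4]^2+

For [Ni(PMe3)4]^2+: Summing ligand charges against the +2 overall charge gives an oxidation state of +2 for nickel. Ni sits in group 10, so the d-electron count is 10 − 2 = 8. Trimethylphosphine is a strong-field ligand (high in the spectrochemical series). A 3d d⁸ ion with strong-field ligands gains enough CFSE to favour square planar over tetrahedral. → square planar.
For [NiBr2I2]^2-: Each bromide is −1; each iodide is −1; balancing the −2 overall charge requires Ni(II). Ni sits in group 10, so the d-electron count is 10 − 2 = 8. Bromide and iodide are weak-field ligands. With weak-field ligands the CFSE gain from square planar is small, so a 3d d⁸ ion takes the sterically preferred tetrahedral geometry. → tetrahedral.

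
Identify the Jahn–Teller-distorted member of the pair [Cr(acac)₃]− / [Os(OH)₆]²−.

[Cr(acac)₃]−: Each acetylacetonate is −1; balancing the −1 overall charge requires Cr(II). Cr sits in group 6, so the d-electron count is 6 − 2 = 4. Acetylacetonate is a weak-field ligand for a first-row metal, so the complex is high-spin. The t₂g³e_g¹ (high-spin) configuration has an unevenly filled e_g set; the Jahn–Teller theorem predicts a tetragonal distortion (typically axial elongation) to lift the degeneracy.
[Os(OH)₆]²−: Summing ligand charges against the −2 overall charge gives an oxidation state of +4 for osmium. Group 8 minus oxidation state 4 gives a d⁴ configuration. A 5d ion has a large Δₒ and is invariably low-spin. The d⁴ configuration leaves the e_g set evenly filled (or empty) — no strong Jahn–Teller driving force.

[Cr(acac)₃]−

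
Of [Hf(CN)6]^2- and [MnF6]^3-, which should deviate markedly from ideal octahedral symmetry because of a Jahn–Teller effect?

[Hf(CN)6]^2-: Summing ligand charges against the −2 overall charge gives an oxidation state of +4 for hafnium. Hafnium is a group-4 element; Hf(IV) is therefore d⁰. The d⁰ configuration leaves the e_g set evenly filled (or empty) — no strong Jahn–Teller driving force.
[MnF6]^3-: Ligand charges: each fluoride is −1. With an overall charge of −3 the manganese centre must be in the +3 oxidation state. Manganese is a group-7 element; Mn(III) is therefore d⁴. Fluoride is a weak-field ligand for a first-row metal, so the complex is high-spin. The t₂g³e_g¹ (high-spin) configuration has an unevenly filled e_g set; the Jahn–Teller theorem predicts a tetragonal distortion (typically axial elongation) to lift the degeneracy.

[MnF6]^3-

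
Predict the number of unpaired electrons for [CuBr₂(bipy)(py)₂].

1 unpaired electron

Each bromide is −1; 2,2′-bipyridine is neutral; pyridine is neutral; balancing the 0 overall charge requires Cu(II).
Copper is a group-11 element; Cu(II) is therefore d⁹.
Counting donor atoms: 2×bromide (monodentate) → 2 donors; 1×2,2′-bipyridine (bidentate) → 2 donors; 2×pyridine (monodentate) → 2 donors. Coordination number = 6.
In an octahedral field the d⁹ configuration is t₂g⁶e_g³ (only one arrangement possible), giving 1 unpaired electron.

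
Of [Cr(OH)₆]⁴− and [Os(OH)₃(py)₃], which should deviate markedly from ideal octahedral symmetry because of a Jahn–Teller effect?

[Cr(OH)₆]⁴−: Ligand charges: each hydroxide is −1. With an overall charge of −4 the chromium centre must be in the +2 oxidation state. Cr sits in group 6, so the d-electron count is 6 − 2 = 4. Hydroxide is a weak-field ligand for a first-row metal, so the complex is high-spin. The t₂g³e_g¹ (high-spin) configuration has an unevenly filled e_g set; the Jahn–Teller theorem predicts a tetragonal distortion (typically axial elongation) to lift the degeneracy.
[Os(OH)₃(py)₃]: Each hydroxide is −1; pyridine is neutral; balancing the 0 overall charge requires Os(III). Osmium is a group-8 element; Os(III) is therefore d⁵. A 5d ion has a large Δₒ and is invariably low-spin. The d⁵ configuration leaves the e_g set evenly filled (or empty) — no strong Jahn–Teller driving force.

[Cr(OH)₆]⁴−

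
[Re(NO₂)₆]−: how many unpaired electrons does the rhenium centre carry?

Summing ligand charges against the −1 overall charge gives an oxidation state of +5 for rhenium.
Rhenium is a group-7 element; Re(V) is therefore d².
In an octahedral field the d² configuration is t₂g²e_g⁰ (only one arrangement possible), giving 2 unpaired electrons.

2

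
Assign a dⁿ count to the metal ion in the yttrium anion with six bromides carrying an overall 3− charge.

Ligand charges: each bromide is −1. With an overall charge of −3 the yttrium centre must be in the +3 oxidation state.
Yttrium is a group-3 element; Y(III) is therefore d⁰.

d⁰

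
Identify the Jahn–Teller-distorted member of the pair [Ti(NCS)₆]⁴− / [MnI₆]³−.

[Ti(NCS)₆]⁴−: Each isothiocyanate is −1; balancing the −4 overall charge requires Ti(II). Group 4 minus oxidation state 2 gives a d² configuration. The d² configuration leaves the e_g set evenly filled (or empty) — no strong Jahn–Teller driving force.
[MnI₆]³−: Ligand charges: each iodide is −1. With an overall charge of −3 the manganese centre must be in the +3 oxidation state. Group 7 minus oxidation state 3 gives a d⁴ configuration. Iodide is a weak-field ligand for a first-row metal, so the complex is high-spin. The t₂g³e_g¹ (high-spin) configuration has an unevenly filled e_g set; the Jahn–Teller theorem predicts a tetragonal distortion (typically axial elongation) to lift the degeneracy.

[MnI₆]³−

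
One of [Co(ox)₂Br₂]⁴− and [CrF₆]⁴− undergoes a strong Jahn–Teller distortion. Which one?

[Co(ox)₂Br₂]⁴−: Each oxalate is −2; each bromide is −1; balancing the −4 overall charge requires Co(II). Group 9 minus oxidation state 2 gives a d⁷ configuration. Bromide and oxalate are weak-field ligands for a first-row metal, so the complex is high-spin. The d⁷ configuration leaves the e_g set evenly filled (or empty) — no strong Jahn–Teller driving force.
[CrF₆]⁴−: Each fluoride is −1; balancing the −4 overall charge requires Cr(II). Cr sits in group 6, so the d-electron count is 6 − 2 = 4. Fluoride is a weak-field ligand for a first-row metal, so the complex is high-spin. The t₂g³e_g¹ (high-spin) configuration has an unevenly filled e_g set; the Jahn–Teller theorem predicts a tetragonal distortion (typically axial elongation) to lift the degeneracy.

[CrF₆]⁴−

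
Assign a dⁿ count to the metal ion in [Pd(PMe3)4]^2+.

d⁸

Trimethylphosphine is neutral; balancing the +2 overall charge requires Pd(II).
Group 10 minus oxidation state 2 gives a d⁸ configuration.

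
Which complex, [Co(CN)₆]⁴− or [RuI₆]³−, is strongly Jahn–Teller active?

[Co(CN)₆]⁴−: Summing ligand charges against the −4 overall charge gives an oxidation state of +2 for cobalt. Cobalt is a group-9 element; Co(II) is therefore d⁷. Cyanide is a strong-field ligand (high in the spectrochemical series) for a first-row metal, so the complex is low-spin. The t₂g⁶e_g¹ (low-spin) configuration has an unevenly filled e_g set; the Jahn–Teller theorem predicts a tetragonal distortion (typically axial elongation) to lift the degeneracy.
[RuI₆]³−: Summing ligand charges against the −3 overall charge gives an oxidation state of +3 for ruthenium. Ru sits in group 8, so the d-electron count is 8 − 3 = 5. A 4d ion has a large Δₒ and is invariably low-spin. The d⁵ configuration leaves the e_g set evenly filled (or empty) — no strong Jahn–Teller driving force.

[Co(CN)₆]⁴−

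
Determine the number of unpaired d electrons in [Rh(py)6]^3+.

Pyridine is neutral; balancing the +3 overall charge requires Rh(III).
Group 9 minus oxidation state 3 gives a d⁶ configuration.
The spin state decides the count: a 4d ion has a large Δₒ and is invariably low-spin.
An octahedral low-spin d⁶ ion is t₂g⁶e_g⁰, giving 0 unpaired electrons.

0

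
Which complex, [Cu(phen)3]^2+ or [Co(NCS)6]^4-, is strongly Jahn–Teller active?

[Cu(phen)3]^2+

[Cu(phen)3]^2+: Ligand charges: 1,10-phenanthroline is neutral. With an overall charge of +2 the copper centre must be in the +2 oxidation state. Cu sits in group 11, so the d-electron count is 11 − 2 = 9. The t₂g⁶e_g³ configuration has an unevenly filled e_g set; the Jahn–Teller theorem predicts a tetragonal distortion (typically axial elongation) to lift the degeneracy.
[Co(NCS)6]^4-: Each isothiocyanate is −1; balancing the −4 overall charge requires Co(II). Group 9 minus oxidation state 2 gives a d⁷ configuration. Isothiocyanate is a weak-field ligand for a first-row metal, so the complex is high-spin. The d⁷ configuration leaves the e_g set evenly filled (or empty) — no strong Jahn–Teller driving force.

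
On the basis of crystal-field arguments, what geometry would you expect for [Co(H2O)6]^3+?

Summing ligand charges against the +3 overall charge gives an oxidation state of +3 for cobalt.
Co sits in group 9, so the d-electron count is 9 − 3 = 6.
With 6 monodentate ligands the coordination number is 6.
Six donors around a single metal centre give an octahedral coordination sphere.

octahedral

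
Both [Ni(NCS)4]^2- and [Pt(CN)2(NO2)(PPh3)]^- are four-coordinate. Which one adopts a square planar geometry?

[Pt(CN)2(NO2)(PPh3)]^-

For [Ni(NCS)4]^2-: Summing ligand charges against the −2 overall charge gives an oxidation state of +2 for nickel. Group 10 minus oxidation state 2 gives a d⁸ configuration. Isothiocyanate is a weak-field ligand. With weak-field ligands the CFSE gain from square planar is small, so a 3d d⁸ ion takes the sterically preferred tetrahedral geometry. → tetrahedral.
For [Pt(CN)2(NO2)(PPh3)]^-: Each cyanide is −1; each nitro (N-bound nitrite) is −1; triphenylphosphine is neutral; balancing the −1 overall charge requires Pt(II). Platinum is a group-10 element; Pt(II) is therefore d⁸. A 5d d⁸ ion has a large crystal-field splitting; square planar leaves the high-energy d_{x²−y²} orbital empty and maximises CFSE. → square planar.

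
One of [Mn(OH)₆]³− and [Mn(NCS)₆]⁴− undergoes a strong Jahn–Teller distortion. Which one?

[Mn(OH)₆]³−: Each hydroxide is −1; balancing the −3 overall charge requires Mn(III). Manganese is a group-7 element; Mn(III) is therefore d⁴. Hydroxide is a weak-field ligand for a first-row metal, so the complex is high-spin. The t₂g³e_g¹ (high-spin) configuration has an unevenly filled e_g set; the Jahn–Teller theorem predicts a tetragonal distortion (typically axial elongation) to lift the degeneracy.
[Mn(NCS)₆]⁴−: Each isothiocyanate is −1; balancing the −4 overall charge requires Mn(II). Manganese is a group-7 element; Mn(II) is therefore d⁵. Isothiocyanate is a weak-field ligand for a first-row metal, so the complex is high-spin. The d⁵ configuration leaves the e_g set evenly filled (or empty) — no strong Jahn–Teller driving force.

[Mn(OH)₆]³−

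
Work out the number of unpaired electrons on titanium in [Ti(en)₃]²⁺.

2

Ligand charges: ethylenediamine is neutral. With an overall charge of +2 the titanium centre must be in the +2 oxidation state.
Ti sits in group 4, so the d-electron count is 4 − 2 = 2.
Counting donor atoms: 3×ethylenediamine (bidentate) → 6 donors. Coordination number = 6.
In an octahedral field the d² configuration is t₂g²e_g⁰ (only one arrangement possible), giving 2 unpaired electrons.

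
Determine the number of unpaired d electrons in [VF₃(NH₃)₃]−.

Ligand charges: each fluoride is −1; ammonia is neutral. With an overall charge of −1 the vanadium centre must be in the +2 oxidation state.
Group 5 minus oxidation state 2 gives a d³ configuration.
In an octahedral field the d³ configuration is t₂g³e_g⁰ (only one arrangement possible), giving 3 unpaired electrons.

3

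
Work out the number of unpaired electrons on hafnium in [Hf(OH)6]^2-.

Each hydroxide is −1; balancing the −2 overall charge requires Hf(IV).
Group 4 minus oxidation state 4 gives a d⁰ configuration.
In an octahedral field the d⁰ configuration is t₂g⁰e_g⁰, giving 0 unpaired electrons.

0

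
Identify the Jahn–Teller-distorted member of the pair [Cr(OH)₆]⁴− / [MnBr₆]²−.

[Cr(OH)₆]⁴−

[Cr(OH)₆]⁴−: Ligand charges: each hydroxide is −1. With an overall charge of −4 the chromium centre must be in the +2 oxidation state. Chromium is a group-6 element; Cr(II) is therefore d⁴. Hydroxide is a weak-field ligand for a first-row metal, so the complex is high-spin. The t₂g³e_g¹ (high-spin) configuration has an unevenly filled e_g set; the Jahn–Teller theorem predicts a tetragonal distortion (typically axial elongation) to lift the degeneracy.
[MnBr₆]²−: Ligand charges: each bromide is −1. With an overall charge of −2 the manganese centre must be in the +4 oxidation state. Mn sits in group 7, so the d-electron count is 7 − 4 = 3. The d³ configuration leaves the e_g set evenly filled (or empty) — no strong Jahn–Teller driving force.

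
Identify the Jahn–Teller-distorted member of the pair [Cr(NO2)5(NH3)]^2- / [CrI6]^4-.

[CrI6]^4-

[Cr(NO2)5(NH3)]^2-: Summing ligand charges against the −2 overall charge gives an oxidation state of +3 for chromium. Cr sits in group 6, so the d-electron count is 6 − 3 = 3. The d³ configuration leaves the e_g set evenly filled (or empty) — no strong Jahn–Teller driving force.
[CrI6]^4-: Ligand charges: each iodide is −1. With an overall charge of −4 the chromium centre must be in the +2 oxidation state. Chromium is a group-6 element; Cr(II) is therefore d⁴. Iodide is a weak-field ligand for a first-row metal, so the complex is high-spin. The t₂g³e_g¹ (high-spin) configuration has an unevenly filled e_g set; the Jahn–Teller theorem predicts a tetragonal distortion (typically axial elongation) to lift the degeneracy.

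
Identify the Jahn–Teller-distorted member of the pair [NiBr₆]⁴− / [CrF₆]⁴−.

[CrF₆]⁴−

[NiBr₆]⁴−: Ligand charges: each bromide is −1. With an overall charge of −4 the nickel centre must be in the +2 oxidation state. Group 10 minus oxidation state 2 gives a d⁸ configuration. The d⁸ configuration leaves the e_g set evenly filled (or empty) — no strong Jahn–Teller driving force.
[CrF₆]⁴−: Summing ligand charges against the −4 overall charge gives an oxidation state of +2 for chromium. Group 6 minus oxidation state 2 gives a d⁴ configuration. Fluoride is a weak-field ligand for a first-row metal, so the complex is high-spin. The t₂g³e_g¹ (high-spin) configuration has an unevenly filled e_g set; the Jahn–Teller theorem predicts a tetragonal distortion (typically axial elongation) to lift the degeneracy.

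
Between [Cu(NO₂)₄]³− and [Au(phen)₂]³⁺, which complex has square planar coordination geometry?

For [Cu(NO₂)₄]³−: Ligand charges: each nitro (N-bound nitrite) is −1. With an overall charge of −3 the copper centre must be in the +1 oxidation state. Group 11 minus oxidation state 1 gives a d¹⁰ configuration. A d¹⁰ ion has no crystal-field stabilisation preference between square planar and tetrahedral, so four ligands adopt the sterically favoured tetrahedral geometry. → tetrahedral.
For [Au(phen)₂]³⁺: 1,10-phenanthroline is neutral; balancing the +3 overall charge requires Au(III). Gold is a group-11 element; Au(III) is therefore d⁸. A 5d d⁸ ion has a large crystal-field splitting; square planar leaves the high-energy d_{x²−y²} orbital empty and maximises CFSE. → square planar.

[Au(phen)₂]³⁺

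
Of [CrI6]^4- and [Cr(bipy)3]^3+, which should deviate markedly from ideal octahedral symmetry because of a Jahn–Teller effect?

[CrI6]^4-

[CrI6]^4-: Ligand charges: each iodide is −1. With an overall charge of −4 the chromium centre must be in the +2 oxidation state. Group 6 minus oxidation state 2 gives a d⁴ configuration. Iodide is a weak-field ligand for a first-row metal, so the complex is high-spin. The t₂g³e_g¹ (high-spin) configuration has an unevenly filled e_g set; the Jahn–Teller theorem predicts a tetragonal distortion (typically axial elongation) to lift the degeneracy.
[Cr(bipy)3]^3+: 2,2′-bipyridine is neutral; balancing the +3 overall charge requires Cr(III). Cr sits in group 6, so the d-electron count is 6 − 3 = 3. The d³ configuration leaves the e_g set evenly filled (or empty) — no strong Jahn–Teller driving force.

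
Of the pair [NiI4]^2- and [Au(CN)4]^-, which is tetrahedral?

[NiI4]^2-

For [NiI4]^2-: Each iodide is −1; balancing the −2 overall charge requires Ni(II). Ni sits in group 10, so the d-electron count is 10 − 2 = 8. Iodide is a weak-field ligand. With weak-field ligands the CFSE gain from square planar is small, so a 3d d⁸ ion takes the sterically preferred tetrahedral geometry. → tetrahedral.
For [Au(CN)4]^-: Each cyanide is −1; balancing the −1 overall charge requires Au(III). Gold is a group-11 element; Au(III) is therefore d⁸. A 5d d⁸ ion has a large crystal-field splitting; square planar leaves the high-energy d_{x²−y²} orbital empty and maximises CFSE. → square planar.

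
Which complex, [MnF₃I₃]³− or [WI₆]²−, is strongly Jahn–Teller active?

[MnF₃I₃]³−

[MnF₃I₃]³−: Summing ligand charges against the −3 overall charge gives an oxidation state of +3 for manganese. Mn sits in group 7, so the d-electron count is 7 − 3 = 4. Fluoride and iodide are weak-field ligands for a first-row metal, so the complex is high-spin. The t₂g³e_g¹ (high-spin) configuration has an unevenly filled e_g set; the Jahn–Teller theorem predicts a tetragonal distortion (typically axial elongation) to lift the degeneracy.
[WI₆]²−: Ligand charges: each iodide is −1. With an overall charge of −2 the tungsten centre must be in the +4 oxidation state. Tungsten is a group-6 element; W(IV) is therefore d². The d² configuration leaves the e_g set evenly filled (or empty) — no strong Jahn–Teller driving force.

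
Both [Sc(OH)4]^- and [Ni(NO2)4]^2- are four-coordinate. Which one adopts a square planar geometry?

For [Sc(OH)4]^-: Ligand charges: each hydroxide is −1. With an overall charge of −1 the scandium centre must be in the +3 oxidation state. Scandium is a group-3 element; Sc(III) is therefore d⁰. A d⁰ ion has no crystal-field stabilisation preference between square planar and tetrahedral, so four ligands adopt the sterically favoured tetrahedral geometry. → tetrahedral.
For [Ni(NO2)4]^2-: Ligand charges: each nitro (N-bound nitrite) is −1. With an overall charge of −2 the nickel centre must be in the +2 oxidation state. Group 10 minus oxidation state 2 gives a d⁸ configuration. Nitro (N-bound nitrite) is a strong-field ligand (high in the spectrochemical series). A 3d d⁸ ion with strong-field ligands gains enough CFSE to favour square planar over tetrahedral. → square planar.

[Ni(NO2)4]^2-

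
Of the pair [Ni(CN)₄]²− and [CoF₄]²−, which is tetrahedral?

[CoF₄]²−

For [Ni(CN)₄]²−: Summing ligand charges against the −2 overall charge gives an oxidation state of +2 for nickel. Nickel is a group-10 element; Ni(II) is therefore d⁸. Cyanide is a strong-field ligand (high in the spectrochemical series). A 3d d⁸ ion with strong-field ligands gains enough CFSE to favour square planar over tetrahedral. → square planar.
For [CoF₄]²−: Ligand charges: each fluoride is −1. With an overall charge of −2 the cobalt centre must be in the +2 oxidation state. Co sits in group 9, so the d-electron count is 9 − 2 = 7. For a high-spin 3d d⁷ ion with weak-field ligands the small Δₜ gives little square-planar CFSE advantage, so four ligands adopt the sterically favoured tetrahedral geometry. → tetrahedral.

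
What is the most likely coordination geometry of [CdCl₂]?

Summing ligand charges against the 0 overall charge gives an oxidation state of +2 for cadmium.
Group 12 minus oxidation state 2 gives a d¹⁰ configuration.
Coordination number: 2.
A d¹⁰ ion with only two ligands adopts a linear arrangement (sp hybridisation; no CFSE preference).

linear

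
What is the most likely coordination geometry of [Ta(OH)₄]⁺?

tetrahedral

Each hydroxide is −1; balancing the +1 overall charge requires Ta(V).
Group 5 minus oxidation state 5 gives a d⁰ configuration.
Coordination number: 4.
A d⁰ ion has no crystal-field stabilisation preference between square planar and tetrahedral, so four ligands adopt the sterically favoured tetrahedral geometry.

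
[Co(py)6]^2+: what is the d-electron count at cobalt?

d7

Pyridine is neutral; balancing the +2 overall charge requires Co(II).
Group 9 minus oxidation state 2 gives a d⁷ configuration.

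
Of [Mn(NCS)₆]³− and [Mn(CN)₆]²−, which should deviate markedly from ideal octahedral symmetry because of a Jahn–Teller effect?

[Mn(NCS)₆]³−: Each isothiocyanate is −1; balancing the −3 overall charge requires Mn(III). Mn sits in group 7, so the d-electron count is 7 − 3 = 4. Isothiocyanate is a weak-field ligand for a first-row metal, so the complex is high-spin. The t₂g³e_g¹ (high-spin) configuration has an unevenly filled e_g set; the Jahn–Teller theorem predicts a tetragonal distortion (typically axial elongation) to lift the degeneracy.
[Mn(CN)₆]²−: Each cyanide is −1; balancing the −2 overall charge requires Mn(IV). Manganese is a group-7 element; Mn(IV) is therefore d³. The d³ configuration leaves the e_g set evenly filled (or empty) — no strong Jahn–Teller driving force.

[Mn(NCS)₆]³−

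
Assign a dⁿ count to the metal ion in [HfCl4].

Summing ligand charges against the 0 overall charge gives an oxidation state of +4 for hafnium.
Hf sits in group 4, so the d-electron count is 4 − 4 = 0.

d⁰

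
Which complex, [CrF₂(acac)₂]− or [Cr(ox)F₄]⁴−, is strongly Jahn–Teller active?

[Cr(ox)F₄]⁴−

[CrF₂(acac)₂]−: Ligand charges: each fluoride is −1; each acetylacetonate is −1. With an overall charge of −1 the chromium centre must be in the +3 oxidation state. Cr sits in group 6, so the d-electron count is 6 − 3 = 3. The d³ configuration leaves the e_g set evenly filled (or empty) — no strong Jahn–Teller driving force.
[Cr(ox)F₄]⁴−: Ligand charges: each oxalate is −2; each fluoride is −1. With an overall charge of −4 the chromium centre must be in the +2 oxidation state. Chromium is a group-6 element; Cr(II) is therefore d⁴. Fluoride and oxalate are weak-field ligands for a first-row metal, so the complex is high-spin. The t₂g³e_g¹ (high-spin) configuration has an unevenly filled e_g set; the Jahn–Teller theorem predicts a tetragonal distortion (typically axial elongation) to lift the degeneracy.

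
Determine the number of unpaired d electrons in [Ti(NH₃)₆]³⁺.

Ammonia is neutral; balancing the +3 overall charge requires Ti(III).
Ti sits in group 4, so the d-electron count is 4 − 3 = 1.
In an octahedral field the d¹ configuration is t₂g¹e_g⁰ (only one arrangement possible), giving 1 unpaired electron.

1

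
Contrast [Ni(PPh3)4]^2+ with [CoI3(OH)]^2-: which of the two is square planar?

[Ni(PPh3)4]^2+

For [Ni(PPh3)4]^2+: Ligand charges: triphenylphosphine is neutral. With an overall charge of +2 the nickel centre must be in the +2 oxidation state. Nickel is a group-10 element; Ni(II) is therefore d⁸. Triphenylphosphine is a strong-field ligand (high in the spectrochemical series). A 3d d⁸ ion with strong-field ligands gains enough CFSE to favour square planar over tetrahedral. → square planar.
For [CoI3(OH)]^2-: Ligand charges: each iodide is −1; each hydroxide is −1. With an overall charge of −2 the cobalt centre must be in the +2 oxidation state. Group 9 minus oxidation state 2 gives a d⁷ configuration. For a high-spin 3d d⁷ ion with weak-field ligands the small Δₜ gives little square-planar CFSE advantage, so four ligands adopt the sterically favoured tetrahedral geometry. → tetrahedral.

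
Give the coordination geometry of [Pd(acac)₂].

square planar

Ligand charges: each acetylacetonate is −1. With an overall charge of 0 the palladium centre must be in the +2 oxidation state.
Pd sits in group 10, so the d-electron count is 10 − 2 = 8.
Counting donor atoms: 2×acetylacetonate (bidentate) → 4 donors. Coordination number = 4.
A 4d d⁸ ion has a large crystal-field splitting; square planar leaves the high-energy d_{x²−y²} orbital empty and maximises CFSE.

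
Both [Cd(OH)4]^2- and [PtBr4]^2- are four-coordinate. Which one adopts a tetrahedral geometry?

For [Cd(OH)4]^2-: Summing ligand charges against the −2 overall charge gives an oxidation state of +2 for cadmium. Group 12 minus oxidation state 2 gives a d¹⁰ configuration. A d¹⁰ ion has no crystal-field stabilisation preference between square planar and tetrahedral, so four ligands adopt the sterically favoured tetrahedral geometry. → tetrahedral.
For [PtBr4]^2-: Ligand charges: each bromide is −1. With an overall charge of −2 the platinum centre must be in the +2 oxidation state. Group 10 minus oxidation state 2 gives a d⁸ configuration. A 5d d⁸ ion has a large crystal-field splitting; square planar leaves the high-energy d_{x²−y²} orbital empty and maximises CFSE. → square planar.

[Cd(OH)4]^2-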